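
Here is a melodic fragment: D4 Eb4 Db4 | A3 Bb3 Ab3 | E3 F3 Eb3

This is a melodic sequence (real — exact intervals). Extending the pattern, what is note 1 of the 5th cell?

With 3-note cells, note 1 of each statement runs D4, A3, E3.
Extending down a 4th: B2 → F#2.

F#2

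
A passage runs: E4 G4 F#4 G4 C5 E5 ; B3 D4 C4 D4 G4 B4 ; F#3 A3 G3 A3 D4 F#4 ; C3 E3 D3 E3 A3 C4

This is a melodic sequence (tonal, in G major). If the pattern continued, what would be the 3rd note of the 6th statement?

E2

With 6-note cells, note 3 of each statement runs F#4, C4, G3, D3.
Carrying that down a 4th forward: A2 → E2.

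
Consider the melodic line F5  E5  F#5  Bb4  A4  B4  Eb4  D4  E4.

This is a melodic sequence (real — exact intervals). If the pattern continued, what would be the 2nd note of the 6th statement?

With 3-note cells, note 2 of each statement runs E5, A4, D4.
Carrying that down a 5th forward: G3 → C3 → F2.

F2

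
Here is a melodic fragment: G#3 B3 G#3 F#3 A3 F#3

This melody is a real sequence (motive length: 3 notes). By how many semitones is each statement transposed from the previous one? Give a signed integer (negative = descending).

-2

Unit = 3 notes; the statements start on G#3, F#3, moving down a 2nd each time.
Counting half-steps from G#3 to F#3: -2.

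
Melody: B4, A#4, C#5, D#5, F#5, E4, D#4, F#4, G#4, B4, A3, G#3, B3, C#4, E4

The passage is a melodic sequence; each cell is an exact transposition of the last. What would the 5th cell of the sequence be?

The 5-note cells begin on B4, E4, A3 — each down a 5th from the last.
Continuing the starts: D3 → G2.
Statement 5 starts on G2 and keeps the same exact contour: G2 F#2 A2 B2 D3.

G2 F#2 A2 B2 D3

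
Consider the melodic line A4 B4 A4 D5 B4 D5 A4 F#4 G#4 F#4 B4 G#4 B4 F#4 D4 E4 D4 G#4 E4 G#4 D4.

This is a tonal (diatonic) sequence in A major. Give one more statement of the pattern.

Taking 7-note groups, the heads are A4, F#4, D4: the pattern moves down a 3rd.
Statement 4 starts on B3 and keeps the same diatonic contour: B3 C#4 B3 E4 C#4 E4 B3.

B3 C#4 B3 E4 C#4 E4 B3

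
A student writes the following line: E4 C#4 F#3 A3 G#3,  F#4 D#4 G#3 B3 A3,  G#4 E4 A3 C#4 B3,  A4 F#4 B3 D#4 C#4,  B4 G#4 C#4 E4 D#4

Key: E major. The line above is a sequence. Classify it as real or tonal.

tonal

Every note is diatonic to E major.
Cell 1 has -1 semitones from note 4 to 5, but cell 2 has -2 — the interval quality changes while the contour stays the same, which is the hallmark of a tonal sequence.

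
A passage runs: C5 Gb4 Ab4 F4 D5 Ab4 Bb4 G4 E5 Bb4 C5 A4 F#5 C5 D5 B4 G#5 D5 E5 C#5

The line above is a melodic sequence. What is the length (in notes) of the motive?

There are 20 notes; a 4-note unit gives 5 cells:
C5 Gb4 Ab4 F4 | D5 Ab4 Bb4 G4 | E5 Bb4 C5 A4 | F#5 C5 D5 B4 | G#5 D5 E5 C#5
Every group is a transposition up a 2nd of the one before; no shorter unit works.

4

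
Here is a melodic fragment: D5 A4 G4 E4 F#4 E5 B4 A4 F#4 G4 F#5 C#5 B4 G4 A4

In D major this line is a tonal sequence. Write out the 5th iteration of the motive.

Taking 5-note groups, the heads are D5, E5, F#5: the pattern moves up a 2nd.
Extending up a 2nd: G5 → A5.
From A5 the diatonic shape gives A5 E5 D5 B4 C#5.

A5 E5 D5 B4 C#5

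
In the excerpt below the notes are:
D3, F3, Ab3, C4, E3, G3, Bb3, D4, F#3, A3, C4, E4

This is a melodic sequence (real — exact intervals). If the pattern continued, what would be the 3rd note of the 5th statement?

E4

The unit is 4 notes. Position-3 pitches of the 3 shown cells: Ab3, Bb3, C4.
Each moves up a 2nd. Continuing: D4 → E4.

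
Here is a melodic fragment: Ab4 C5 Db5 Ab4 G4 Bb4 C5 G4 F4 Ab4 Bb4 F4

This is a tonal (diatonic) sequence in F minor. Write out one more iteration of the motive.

The 4-note cells begin on Ab4, G4, F4 — each down a 2nd from the last.
So cell 4 is Eb4 G4 Ab4 Eb4.

Eb4 G4 Ab4 Eb4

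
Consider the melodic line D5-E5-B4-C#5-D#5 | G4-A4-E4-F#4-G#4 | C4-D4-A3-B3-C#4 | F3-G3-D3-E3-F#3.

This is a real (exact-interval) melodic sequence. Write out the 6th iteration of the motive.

Eb2 F2 C2 D2 E2

Taking 5-note groups, the heads are D5, G4, C4, F3: the pattern moves down a 5th.
Continuing the starts: Bb2 → Eb2.
From Eb2 the exact shape gives Eb2 F2 C2 D2 E2.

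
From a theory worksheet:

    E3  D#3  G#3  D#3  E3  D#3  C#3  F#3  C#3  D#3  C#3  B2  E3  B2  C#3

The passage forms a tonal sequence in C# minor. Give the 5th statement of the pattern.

Taking 5-note groups, the heads are E3, D#3, C#3: the pattern moves down a 2nd.
Continuing the starts: B2 → A2.
From A2 the diatonic shape gives A2 G#2 C#3 G#2 A2.

A2 G#2 C#3 G#2 A2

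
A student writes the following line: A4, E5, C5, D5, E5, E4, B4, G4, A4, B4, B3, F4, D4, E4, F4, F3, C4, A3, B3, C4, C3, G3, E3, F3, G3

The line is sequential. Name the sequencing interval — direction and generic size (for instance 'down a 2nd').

With a 5-note motive the entries are A4, E4, B3, F3, C3, each down a 4th from the previous.
A4 to E4 is down a 4th.

down a 4th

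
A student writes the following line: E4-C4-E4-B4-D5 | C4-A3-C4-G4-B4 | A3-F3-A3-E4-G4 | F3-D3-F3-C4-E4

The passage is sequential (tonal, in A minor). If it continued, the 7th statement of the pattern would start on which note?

The 5-note cells begin on E4, C4, A3, F3 — each down a 3rd from the last.
Extending the heads down a 3rd: D3 → B2 → G2.

G2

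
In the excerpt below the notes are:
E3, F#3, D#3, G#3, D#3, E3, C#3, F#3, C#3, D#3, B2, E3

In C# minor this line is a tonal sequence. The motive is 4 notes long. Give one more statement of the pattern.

Taking 4-note groups, the heads are E3, D#3, C#3: the pattern moves down a 2nd.
Statement 4 starts on B2 and keeps the same diatonic contour: B2 C#3 A2 D#3.

B2 C#3 A2 D#3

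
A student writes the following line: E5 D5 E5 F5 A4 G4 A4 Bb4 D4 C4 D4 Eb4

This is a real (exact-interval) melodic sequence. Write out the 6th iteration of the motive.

Unit = 4 notes; the statements start on E5, A4, D4, moving down a 5th each time.
Continuing the starts: G3 → C3 → F2.
So cell 6 is F2 Eb2 F2 Gb2.

F2 Eb2 F2 Gb2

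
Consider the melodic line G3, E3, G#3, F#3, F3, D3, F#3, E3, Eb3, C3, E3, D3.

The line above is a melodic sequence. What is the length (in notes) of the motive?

4

There are 12 notes; a 4-note unit gives 3 cells:
G3 E3 G#3 F#3 | F3 D3 F#3 E3 | Eb3 C3 E3 D3
Each cell is the previous one down a 2nd — so the unit is 4 notes.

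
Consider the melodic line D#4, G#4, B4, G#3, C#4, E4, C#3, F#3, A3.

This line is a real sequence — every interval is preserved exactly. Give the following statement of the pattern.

With a 3-note motive the entries are D#4, G#3, C#3, each down a 5th from the previous.
From F#2 the exact shape gives F#2 B2 D3.

F#2 B2 D3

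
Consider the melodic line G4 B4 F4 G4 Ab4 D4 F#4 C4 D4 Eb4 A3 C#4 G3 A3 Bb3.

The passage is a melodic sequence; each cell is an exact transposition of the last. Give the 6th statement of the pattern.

Unit = 5 notes; the statements start on G4, D4, A3, moving down a 4th each time.
Extending down a 4th: E3 → B2 → F#2.
Statement 6 starts on F#2 and keeps the same exact contour: F#2 A#2 E2 F#2 G2.

F#2 A#2 E2 F#2 G2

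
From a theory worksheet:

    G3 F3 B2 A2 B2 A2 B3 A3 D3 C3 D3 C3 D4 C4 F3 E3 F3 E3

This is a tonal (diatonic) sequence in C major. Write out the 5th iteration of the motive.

Unit = 6 notes; the statements start on G3, B3, D4, moving up a 3rd each time.
Carrying on: F4 → A4.
So cell 5 is A4 G4 C4 B3 C4 B3.

A4 G4 C4 B3 C4 B3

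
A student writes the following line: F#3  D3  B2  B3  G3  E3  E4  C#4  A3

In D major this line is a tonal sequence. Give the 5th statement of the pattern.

Taking 3-note groups, the heads are F#3, B3, E4: the pattern moves up a 4th.
Carrying on: A4 → D5.
From D5 the diatonic shape gives D5 B4 G4.

D5 B4 G4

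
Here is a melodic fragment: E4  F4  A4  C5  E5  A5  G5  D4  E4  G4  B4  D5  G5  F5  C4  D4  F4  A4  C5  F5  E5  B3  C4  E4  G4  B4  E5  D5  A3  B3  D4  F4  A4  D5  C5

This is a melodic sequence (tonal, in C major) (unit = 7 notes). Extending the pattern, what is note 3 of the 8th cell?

A3

Grouping in 7s, the 3rd note of each cell is A4, G4, F4, E4, D4.
Extending down a 2nd: C4 → B3 → A3.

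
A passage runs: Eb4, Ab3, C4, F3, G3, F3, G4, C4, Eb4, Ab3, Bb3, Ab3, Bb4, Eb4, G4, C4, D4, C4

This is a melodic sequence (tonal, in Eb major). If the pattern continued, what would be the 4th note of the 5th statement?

The unit is 6 notes. Position-4 pitches of the 3 shown cells: F3, Ab3, C4.
Carrying that up a 3rd forward: Eb4 → G4.

G4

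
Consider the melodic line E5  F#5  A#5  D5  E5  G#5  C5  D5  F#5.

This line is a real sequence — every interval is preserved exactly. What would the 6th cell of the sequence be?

The 3-note cells begin on E5, D5, C5 — each down a 2nd from the last.
Carrying on: Bb4 → Ab4 → Gb4.
Statement 6 starts on Gb4 and keeps the same exact contour: Gb4 Ab4 C5.

Gb4 Ab4 C5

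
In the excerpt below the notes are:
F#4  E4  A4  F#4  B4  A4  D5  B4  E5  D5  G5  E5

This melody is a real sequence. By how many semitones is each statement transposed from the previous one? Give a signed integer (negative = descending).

The 4-note cells begin on F#4, B4, E5 — each up a 4th from the last.
F#4→B4 is 71 − 66 = 5 semitones.

5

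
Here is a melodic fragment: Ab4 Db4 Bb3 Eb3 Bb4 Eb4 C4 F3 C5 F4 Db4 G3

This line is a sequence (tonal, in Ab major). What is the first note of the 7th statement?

With a 4-note motive the entries are Ab4, Bb4, C5, each up a 2nd from the previous.
Extending the heads up a 2nd: Db5 → Eb5 → F5 → G5.

G5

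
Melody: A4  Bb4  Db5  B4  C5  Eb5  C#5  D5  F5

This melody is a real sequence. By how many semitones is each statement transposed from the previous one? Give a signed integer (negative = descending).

With a 3-note motive the entries are A4, B4, C#5, each up a 2nd from the previous.
Counting half-steps from A4 to B4: 2.

2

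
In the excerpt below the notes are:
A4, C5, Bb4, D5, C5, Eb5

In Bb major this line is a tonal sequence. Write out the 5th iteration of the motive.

Unit = 2 notes; the statements start on A4, Bb4, C5, moving up a 2nd each time.
Extending up a 2nd: D5 → Eb5.
From Eb5 the diatonic shape gives Eb5 G5.

Eb5 G5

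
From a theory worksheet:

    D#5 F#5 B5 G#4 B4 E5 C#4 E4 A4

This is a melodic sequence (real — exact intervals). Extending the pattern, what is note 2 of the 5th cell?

D3

The unit is 3 notes. Position-2 pitches of the 3 shown cells: F#5, B4, E4.
Extending down a 5th: A3 → D3.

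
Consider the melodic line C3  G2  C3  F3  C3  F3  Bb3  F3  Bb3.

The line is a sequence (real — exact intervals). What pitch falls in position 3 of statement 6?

Db5

Grouping in 3s, the 3rd note of each cell is C3, F3, Bb3.
Carrying that up a 4th forward: Eb4 → Ab4 → Db5.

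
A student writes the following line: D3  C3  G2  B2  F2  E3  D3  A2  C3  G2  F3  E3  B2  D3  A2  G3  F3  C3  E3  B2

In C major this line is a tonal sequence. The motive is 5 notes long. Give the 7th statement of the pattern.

Taking 5-note groups, the heads are D3, E3, F3, G3: the pattern moves up a 2nd.
Carrying on: A3 → B3 → C4.
Statement 7 starts on C4 and keeps the same diatonic contour: C4 B3 F3 A3 E3.

C4 B3 F3 A3 E3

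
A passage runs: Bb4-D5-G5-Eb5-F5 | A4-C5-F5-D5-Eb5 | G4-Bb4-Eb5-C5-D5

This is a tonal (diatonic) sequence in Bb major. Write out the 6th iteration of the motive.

Taking 5-note groups, the heads are Bb4, A4, G4: the pattern moves down a 2nd.
Continuing the starts: F4 → Eb4 → D4.
Statement 6 starts on D4 and keeps the same diatonic contour: D4 F4 Bb4 G4 A4.

D4 F4 Bb4 G4 A4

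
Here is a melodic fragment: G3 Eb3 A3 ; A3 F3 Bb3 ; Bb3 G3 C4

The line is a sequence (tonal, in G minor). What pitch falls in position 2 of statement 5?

Grouping in 3s, the 2nd note of each cell is Eb3, F3, G3.
Extending up a 2nd: A3 → Bb3.

Bb3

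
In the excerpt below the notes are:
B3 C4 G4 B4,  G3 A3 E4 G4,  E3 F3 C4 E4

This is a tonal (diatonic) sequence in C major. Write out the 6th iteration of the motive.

F2 G2 D3 F3

Taking 4-note groups, the heads are B3, G3, E3: the pattern moves down a 3rd.
Extending down a 3rd: C3 → A2 → F2.
Statement 6 starts on F2 and keeps the same diatonic contour: F2 G2 D3 F3.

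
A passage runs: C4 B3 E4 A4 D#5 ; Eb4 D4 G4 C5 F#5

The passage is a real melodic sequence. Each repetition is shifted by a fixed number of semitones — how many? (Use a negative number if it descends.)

3

Taking 5-note groups, the heads are C4, Eb4: the pattern moves up a 3rd.
C4 to Eb4 spans +3 semitones.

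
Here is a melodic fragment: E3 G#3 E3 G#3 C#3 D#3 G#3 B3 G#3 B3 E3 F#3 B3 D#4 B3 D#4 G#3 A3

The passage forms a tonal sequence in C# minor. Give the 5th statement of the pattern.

F#4 A4 F#4 A4 D#4 E4

Taking 6-note groups, the heads are E3, G#3, B3: the pattern moves up a 3rd.
Carrying on: D#4 → F#4.
From F#4 the diatonic shape gives F#4 A4 F#4 A4 D#4 E4.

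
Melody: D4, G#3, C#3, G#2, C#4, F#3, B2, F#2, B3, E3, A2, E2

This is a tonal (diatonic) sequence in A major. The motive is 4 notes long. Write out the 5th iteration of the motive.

G#3 C#3 F#2 C#2

With a 4-note motive the entries are D4, C#4, B3, each down a 2nd from the previous.
Extending down a 2nd: A3 → G#3.
Statement 5 starts on G#3 and keeps the same diatonic contour: G#3 C#3 F#2 C#2.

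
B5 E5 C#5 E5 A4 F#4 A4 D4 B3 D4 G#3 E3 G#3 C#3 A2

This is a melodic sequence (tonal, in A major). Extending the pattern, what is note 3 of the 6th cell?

D2

Grouping in 3s, the 3rd note of each cell is C#5, F#4, B3, E3, A2.
Each moves down a 5th; the next is D2.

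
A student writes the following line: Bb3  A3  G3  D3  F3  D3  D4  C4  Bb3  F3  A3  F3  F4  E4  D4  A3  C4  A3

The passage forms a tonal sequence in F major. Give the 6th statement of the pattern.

The 6-note cells begin on Bb3, D4, F4 — each up a 3rd from the last.
Extending up a 3rd: A4 → C5 → E5.
Statement 6 starts on E5 and keeps the same diatonic contour: E5 D5 C5 G4 Bb4 G4.

E5 D5 C5 G4 Bb4 G4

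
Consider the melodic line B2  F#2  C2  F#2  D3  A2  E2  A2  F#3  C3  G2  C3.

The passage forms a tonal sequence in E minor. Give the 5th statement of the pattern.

C4 G3 D3 G3

The 4-note cells begin on B2, D3, F#3 — each up a 3rd from the last.
Extending up a 3rd: A3 → C4.
So cell 5 is C4 G3 D3 G3.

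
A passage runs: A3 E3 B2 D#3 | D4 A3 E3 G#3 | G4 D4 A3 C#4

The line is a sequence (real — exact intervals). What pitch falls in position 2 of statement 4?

With 4-note cells, note 2 of each statement runs E3, A3, D4.
One more up a 4th gives G4.

G4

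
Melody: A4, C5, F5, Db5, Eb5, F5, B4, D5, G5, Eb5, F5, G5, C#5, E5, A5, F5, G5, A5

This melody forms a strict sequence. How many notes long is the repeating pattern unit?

18 notes total. Splitting into 3 groups of 6:
A4 C5 F5 Db5 Eb5 F5 | B4 D5 G5 Eb5 F5 G5 | C#5 E5 A5 F5 G5 A5
That's a consistent up a 2nd shift per cell, and no other grouping gives one.

6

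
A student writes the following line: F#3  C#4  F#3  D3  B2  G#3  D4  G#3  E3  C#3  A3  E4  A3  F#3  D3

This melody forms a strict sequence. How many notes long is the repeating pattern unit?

5

There are 15 notes; a 5-note unit gives 3 cells:
F#3 C#4 F#3 D3 B2 | G#3 D4 G#3 E3 C#3 | A3 E4 A3 F#3 D3
Every group is a transposition up a 2nd of the one before; no shorter unit works.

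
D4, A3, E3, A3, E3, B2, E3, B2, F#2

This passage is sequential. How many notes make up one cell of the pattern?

3

9 notes total. Splitting into 3 groups of 3:
D4 A3 E3 | A3 E3 B2 | E3 B2 F#2
Every group is a transposition down a 4th of the one before; no shorter unit works.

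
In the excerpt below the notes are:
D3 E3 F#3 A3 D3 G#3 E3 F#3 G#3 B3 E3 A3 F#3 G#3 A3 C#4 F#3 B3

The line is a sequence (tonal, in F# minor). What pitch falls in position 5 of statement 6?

B3

Grouping in 6s, the 5th note of each cell is D3, E3, F#3.
Each moves up a 2nd. Continuing: G#3 → A3 → B3.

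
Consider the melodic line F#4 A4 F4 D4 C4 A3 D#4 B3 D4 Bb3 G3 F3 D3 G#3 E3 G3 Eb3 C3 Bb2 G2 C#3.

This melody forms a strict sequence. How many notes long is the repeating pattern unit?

7

Try groups of 7 (3 cells in 21 notes):
F#4 A4 F4 D4 C4 A3 D#4 | B3 D4 Bb3 G3 F3 D3 G#3 | E3 G3 Eb3 C3 Bb2 G2 C#3
That's a consistent down a 5th shift per cell, and no other grouping gives one.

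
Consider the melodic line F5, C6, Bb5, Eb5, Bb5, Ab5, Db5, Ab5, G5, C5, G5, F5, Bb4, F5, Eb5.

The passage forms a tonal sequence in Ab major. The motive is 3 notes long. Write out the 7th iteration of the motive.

Unit = 3 notes; the statements start on F5, Eb5, Db5, C5, Bb4, moving down a 2nd each time.
Extending down a 2nd: Ab4 → G4.
Statement 7 starts on G4 and keeps the same diatonic contour: G4 Db5 C5.

G4 Db5 C5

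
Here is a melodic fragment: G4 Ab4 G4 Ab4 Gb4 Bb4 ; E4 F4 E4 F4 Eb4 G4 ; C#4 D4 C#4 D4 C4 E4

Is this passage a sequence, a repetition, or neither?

sequence

Each 6-note cell is the previous one transposed down a 3rd.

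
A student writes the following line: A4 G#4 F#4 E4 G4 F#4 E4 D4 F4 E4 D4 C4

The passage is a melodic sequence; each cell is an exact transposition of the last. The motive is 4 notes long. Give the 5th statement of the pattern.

Db4 C4 Bb3 Ab3

With a 4-note motive the entries are A4, G4, F4, each down a 2nd from the previous.
Carrying on: Eb4 → Db4.
So cell 5 is Db4 C4 Bb3 Ab3.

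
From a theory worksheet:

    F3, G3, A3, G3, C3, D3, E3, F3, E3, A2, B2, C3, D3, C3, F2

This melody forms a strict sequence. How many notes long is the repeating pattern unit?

5

15 notes total. Splitting into 3 groups of 5:
F3 G3 A3 G3 C3 | D3 E3 F3 E3 A2 | B2 C3 D3 C3 F2
That's a consistent down a 3rd shift per cell, and no other grouping gives one.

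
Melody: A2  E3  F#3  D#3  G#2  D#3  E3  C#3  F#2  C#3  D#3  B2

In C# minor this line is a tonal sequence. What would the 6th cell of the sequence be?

Unit = 4 notes; the statements start on A2, G#2, F#2, moving down a 2nd each time.
Continuing the starts: E2 → D#2 → C#2.
So cell 6 is C#2 G#2 A2 F#2.

C#2 G#2 A2 F#2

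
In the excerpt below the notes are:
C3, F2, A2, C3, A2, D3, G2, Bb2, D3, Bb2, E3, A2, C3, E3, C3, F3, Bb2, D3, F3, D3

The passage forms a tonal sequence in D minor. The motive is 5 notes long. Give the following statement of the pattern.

G3 C3 E3 G3 E3

With a 5-note motive the entries are C3, D3, E3, F3, each up a 2nd from the previous.
So cell 5 is G3 C3 E3 G3 E3.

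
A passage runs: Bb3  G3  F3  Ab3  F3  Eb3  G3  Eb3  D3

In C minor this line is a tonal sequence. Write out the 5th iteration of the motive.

Unit = 3 notes; the statements start on Bb3, Ab3, G3, moving down a 2nd each time.
Continuing the starts: F3 → Eb3.
From Eb3 the diatonic shape gives Eb3 C3 Bb2.

Eb3 C3 Bb2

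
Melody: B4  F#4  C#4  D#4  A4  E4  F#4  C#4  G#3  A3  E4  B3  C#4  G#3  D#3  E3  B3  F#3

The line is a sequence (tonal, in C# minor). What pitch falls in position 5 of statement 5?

C#3

Grouping in 6s, the 5th note of each cell is A4, E4, B3.
Extending down a 4th: F#3 → C#3.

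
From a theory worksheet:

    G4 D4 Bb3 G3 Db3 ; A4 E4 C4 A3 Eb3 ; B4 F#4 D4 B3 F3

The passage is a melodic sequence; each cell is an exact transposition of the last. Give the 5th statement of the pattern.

D#5 A#4 F#4 D#4 A3

The 5-note cells begin on G4, A4, B4 — each up a 2nd from the last.
Extending up a 2nd: C#5 → D#5.
So cell 5 is D#5 A#4 F#4 D#4 A3.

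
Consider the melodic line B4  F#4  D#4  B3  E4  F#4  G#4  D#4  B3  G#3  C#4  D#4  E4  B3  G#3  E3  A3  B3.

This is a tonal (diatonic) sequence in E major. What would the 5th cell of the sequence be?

The 6-note cells begin on B4, G#4, E4 — each down a 3rd from the last.
Extending down a 3rd: C#4 → A3.
From A3 the diatonic shape gives A3 E3 C#3 A2 D#3 E3.

A3 E3 C#3 A2 D#3 E3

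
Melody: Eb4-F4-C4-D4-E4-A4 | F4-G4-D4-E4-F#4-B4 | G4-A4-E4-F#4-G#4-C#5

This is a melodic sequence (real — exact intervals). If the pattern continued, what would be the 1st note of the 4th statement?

The unit is 6 notes. Position-1 pitches of the 3 shown cells: Eb4, F4, G4.
From G4, up a 2nd gives A4.

A4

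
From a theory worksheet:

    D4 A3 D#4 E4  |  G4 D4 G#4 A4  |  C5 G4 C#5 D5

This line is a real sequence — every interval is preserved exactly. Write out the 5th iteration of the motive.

Unit = 4 notes; the statements start on D4, G4, C5, moving up a 4th each time.
Carrying on: F5 → Bb5.
So cell 5 is Bb5 F5 B5 C6.

Bb5 F5 B5 C6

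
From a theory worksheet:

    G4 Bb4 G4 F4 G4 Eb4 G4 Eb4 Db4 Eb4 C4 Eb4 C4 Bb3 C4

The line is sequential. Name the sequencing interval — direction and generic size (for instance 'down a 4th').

down a 3rd

The 5-note cells begin on G4, Eb4, C4 — each down a 3rd from the last.
G4 to Eb4 is down a 3rd.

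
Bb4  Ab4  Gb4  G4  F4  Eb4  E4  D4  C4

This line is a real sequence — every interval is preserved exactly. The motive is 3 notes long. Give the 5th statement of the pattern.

A#3 G#3 F#3

Unit = 3 notes; the statements start on Bb4, G4, E4, moving down a 3rd each time.
Extending down a 3rd: C#4 → A#3.
Statement 5 starts on A#3 and keeps the same exact contour: A#3 G#3 F#3.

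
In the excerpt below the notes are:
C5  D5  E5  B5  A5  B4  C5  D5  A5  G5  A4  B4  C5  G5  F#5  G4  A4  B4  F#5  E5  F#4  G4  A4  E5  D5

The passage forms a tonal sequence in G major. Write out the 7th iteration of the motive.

Taking 5-note groups, the heads are C5, B4, A4, G4, F#4: the pattern moves down a 2nd.
Continuing the starts: E4 → D4.
From D4 the diatonic shape gives D4 E4 F#4 C5 B4.

D4 E4 F#4 C5 B4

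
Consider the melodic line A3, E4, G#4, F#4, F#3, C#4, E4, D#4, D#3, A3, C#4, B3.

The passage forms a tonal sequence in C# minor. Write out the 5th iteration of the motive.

With a 4-note motive the entries are A3, F#3, D#3, each down a 3rd from the previous.
Continuing the starts: B2 → G#2.
Statement 5 starts on G#2 and keeps the same diatonic contour: G#2 D#3 F#3 E3.

G#2 D#3 F#3 E3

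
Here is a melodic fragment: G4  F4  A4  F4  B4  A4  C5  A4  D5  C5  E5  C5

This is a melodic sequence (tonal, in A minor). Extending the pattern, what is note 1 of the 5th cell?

The unit is 4 notes. Position-1 pitches of the 3 shown cells: G4, B4, D5.
Extending up a 3rd: F5 → A5.

A5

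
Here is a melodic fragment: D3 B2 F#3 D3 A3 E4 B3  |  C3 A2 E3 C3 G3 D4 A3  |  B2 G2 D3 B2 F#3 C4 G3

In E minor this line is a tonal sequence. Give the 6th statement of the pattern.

Unit = 7 notes; the statements start on D3, C3, B2, moving down a 2nd each time.
Continuing the starts: A2 → G2 → F#2.
Statement 6 starts on F#2 and keeps the same diatonic contour: F#2 D2 A2 F#2 C3 G3 D3.

F#2 D2 A2 F#2 C3 G3 D3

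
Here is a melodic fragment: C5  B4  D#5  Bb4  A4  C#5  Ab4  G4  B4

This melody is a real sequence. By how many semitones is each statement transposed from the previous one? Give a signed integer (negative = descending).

-2

The 3-note cells begin on C5, Bb4, Ab4 — each down a 2nd from the last.
Counting half-steps from C5 to Bb4: -2.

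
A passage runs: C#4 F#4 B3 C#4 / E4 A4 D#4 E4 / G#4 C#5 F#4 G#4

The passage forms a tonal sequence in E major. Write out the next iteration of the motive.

Taking 4-note groups, the heads are C#4, E4, G#4: the pattern moves up a 3rd.
From B4 the diatonic shape gives B4 E5 A4 B4.

B4 E5 A4 B4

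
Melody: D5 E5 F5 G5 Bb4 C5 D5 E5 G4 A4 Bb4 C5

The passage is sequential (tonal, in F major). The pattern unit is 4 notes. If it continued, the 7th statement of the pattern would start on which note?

The 4-note cells begin on D5, Bb4, G4 — each down a 3rd from the last.
Extending the heads down a 3rd: E4 → C4 → A3 → F3.

F3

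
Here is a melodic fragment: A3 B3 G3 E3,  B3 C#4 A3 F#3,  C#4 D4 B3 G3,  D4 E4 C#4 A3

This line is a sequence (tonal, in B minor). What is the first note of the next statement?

The 4-note cells begin on A3, B3, C#4, D4 — each up a 2nd from the last.
The next head, up a 2nd from D4, is E4.

E4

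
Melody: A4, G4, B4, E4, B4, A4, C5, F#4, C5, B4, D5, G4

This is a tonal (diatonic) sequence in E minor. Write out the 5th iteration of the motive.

E5 D5 F#5 B4

Unit = 4 notes; the statements start on A4, B4, C5, moving up a 2nd each time.
Extending up a 2nd: D5 → E5.
From E5 the diatonic shape gives E5 D5 F#5 B4.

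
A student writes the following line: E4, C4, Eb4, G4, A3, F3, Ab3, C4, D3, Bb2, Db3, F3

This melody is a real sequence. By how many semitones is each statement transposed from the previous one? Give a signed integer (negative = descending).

Unit = 4 notes; the statements start on E4, A3, D3, moving down a 5th each time.
Counting half-steps from E4 to A3: -7.

-7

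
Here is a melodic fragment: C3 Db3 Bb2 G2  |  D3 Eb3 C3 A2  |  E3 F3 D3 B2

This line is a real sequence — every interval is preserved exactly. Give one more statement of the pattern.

The 4-note cells begin on C3, D3, E3 — each up a 2nd from the last.
So cell 4 is F#3 G3 E3 C#3.

F#3 G3 E3 C#3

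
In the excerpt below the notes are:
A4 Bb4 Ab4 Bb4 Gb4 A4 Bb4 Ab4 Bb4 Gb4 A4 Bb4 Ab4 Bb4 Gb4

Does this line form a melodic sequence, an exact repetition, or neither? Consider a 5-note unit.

Each 5-note cell is identical (A4 Bb4 Ab4 Bb4 Gb4), restated at the same pitch.

repetition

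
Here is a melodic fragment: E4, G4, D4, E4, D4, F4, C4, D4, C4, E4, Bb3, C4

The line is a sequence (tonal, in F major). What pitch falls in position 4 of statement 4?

Grouping in 4s, the 4th note of each cell is E4, D4, C4.
From C4, down a 2nd gives Bb3.

Bb3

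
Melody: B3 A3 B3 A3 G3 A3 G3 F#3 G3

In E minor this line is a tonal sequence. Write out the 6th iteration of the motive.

D3 C3 D3

With a 3-note motive the entries are B3, A3, G3, each down a 2nd from the previous.
Extending down a 2nd: F#3 → E3 → D3.
From D3 the diatonic shape gives D3 C3 D3.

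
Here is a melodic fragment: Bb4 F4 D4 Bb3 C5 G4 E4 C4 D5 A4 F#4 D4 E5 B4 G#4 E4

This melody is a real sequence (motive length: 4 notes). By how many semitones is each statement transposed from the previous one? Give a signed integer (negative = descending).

2

The 4-note cells begin on Bb4, C5, D5, E5 — each up a 2nd from the last.
Bb4→C5 is 72 − 70 = 2 semitones.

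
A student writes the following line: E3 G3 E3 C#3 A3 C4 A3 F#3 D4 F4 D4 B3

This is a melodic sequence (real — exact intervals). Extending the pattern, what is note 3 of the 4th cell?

G4

The unit is 4 notes. Position-3 pitches of the 3 shown cells: E3, A3, D4.
Each moves up a 4th; the next is G4.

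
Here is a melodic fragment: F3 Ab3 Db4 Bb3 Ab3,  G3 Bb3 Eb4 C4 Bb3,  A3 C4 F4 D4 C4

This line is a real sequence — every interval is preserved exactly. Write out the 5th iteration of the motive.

C#4 E4 A4 F#4 E4

Unit = 5 notes; the statements start on F3, G3, A3, moving up a 2nd each time.
Continuing the starts: B3 → C#4.
Statement 5 starts on C#4 and keeps the same exact contour: C#4 E4 A4 F#4 E4.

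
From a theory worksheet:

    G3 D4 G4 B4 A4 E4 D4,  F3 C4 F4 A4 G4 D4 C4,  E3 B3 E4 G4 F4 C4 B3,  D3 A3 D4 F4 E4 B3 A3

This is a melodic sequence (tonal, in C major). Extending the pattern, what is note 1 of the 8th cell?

Grouping in 7s, the 1st note of each cell is G3, F3, E3, D3.
Extending down a 2nd: C3 → B2 → A2 → G2.

G2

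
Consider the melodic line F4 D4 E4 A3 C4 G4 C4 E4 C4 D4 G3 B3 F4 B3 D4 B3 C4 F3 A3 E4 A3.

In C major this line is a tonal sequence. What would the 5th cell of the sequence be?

B3 G3 A3 D3 F3 C4 F3

The 7-note cells begin on F4, E4, D4 — each down a 2nd from the last.
Continuing the starts: C4 → B3.
Statement 5 starts on B3 and keeps the same diatonic contour: B3 G3 A3 D3 F3 C4 F3.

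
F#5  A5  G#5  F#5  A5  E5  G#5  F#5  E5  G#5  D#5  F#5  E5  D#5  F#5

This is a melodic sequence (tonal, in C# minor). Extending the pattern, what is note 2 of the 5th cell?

Grouping in 5s, the 2nd note of each cell is A5, G#5, F#5.
Each moves down a 2nd. Continuing: E5 → D#5.

D#5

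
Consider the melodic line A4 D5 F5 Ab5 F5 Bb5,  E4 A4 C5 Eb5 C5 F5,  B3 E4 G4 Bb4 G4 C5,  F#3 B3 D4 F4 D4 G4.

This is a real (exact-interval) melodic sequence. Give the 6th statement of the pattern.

G#2 C#3 E3 G3 E3 A3

With a 6-note motive the entries are A4, E4, B3, F#3, each down a 4th from the previous.
Extending down a 4th: C#3 → G#2.
From G#2 the exact shape gives G#2 C#3 E3 G3 E3 A3.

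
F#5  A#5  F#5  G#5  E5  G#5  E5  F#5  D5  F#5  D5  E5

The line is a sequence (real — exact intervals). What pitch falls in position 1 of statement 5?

Bb4

The unit is 4 notes. Position-1 pitches of the 3 shown cells: F#5, E5, D5.
Each moves down a 2nd. Continuing: C5 → Bb4.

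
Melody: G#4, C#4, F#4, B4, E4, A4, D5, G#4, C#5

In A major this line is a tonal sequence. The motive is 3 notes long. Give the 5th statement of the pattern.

A5 D5 G#5

Taking 3-note groups, the heads are G#4, B4, D5: the pattern moves up a 3rd.
Continuing the starts: F#5 → A5.
From A5 the diatonic shape gives A5 D5 G#5.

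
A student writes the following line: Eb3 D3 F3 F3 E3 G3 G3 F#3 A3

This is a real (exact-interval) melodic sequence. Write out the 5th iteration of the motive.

B3 A#3 C#4

Taking 3-note groups, the heads are Eb3, F3, G3: the pattern moves up a 2nd.
Extending up a 2nd: A3 → B3.
From B3 the exact shape gives B3 A#3 C#4.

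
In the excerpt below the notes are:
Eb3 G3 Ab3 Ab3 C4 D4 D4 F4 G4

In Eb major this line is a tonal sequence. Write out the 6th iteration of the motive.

F5 Ab5 Bb5

The 3-note cells begin on Eb3, Ab3, D4 — each up a 4th from the last.
Continuing the starts: G4 → C5 → F5.
Statement 6 starts on F5 and keeps the same diatonic contour: F5 Ab5 Bb5.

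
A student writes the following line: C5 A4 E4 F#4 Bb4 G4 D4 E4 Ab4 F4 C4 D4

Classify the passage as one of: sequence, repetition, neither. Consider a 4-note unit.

Each 4-note cell is the previous one transposed down a 2nd.

sequence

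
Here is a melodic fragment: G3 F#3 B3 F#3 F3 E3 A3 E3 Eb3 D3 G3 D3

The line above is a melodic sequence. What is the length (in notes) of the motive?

12 notes total. Splitting into 3 groups of 4:
G3 F#3 B3 F#3 | F3 E3 A3 E3 | Eb3 D3 G3 D3
That's a consistent down a 2nd shift per cell, and no other grouping gives one.

4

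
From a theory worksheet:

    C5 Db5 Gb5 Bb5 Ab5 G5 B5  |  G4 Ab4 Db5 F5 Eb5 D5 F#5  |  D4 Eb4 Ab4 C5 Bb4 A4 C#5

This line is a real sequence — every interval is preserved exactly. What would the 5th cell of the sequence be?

Taking 7-note groups, the heads are C5, G4, D4: the pattern moves down a 4th.
Continuing the starts: A3 → E3.
Statement 5 starts on E3 and keeps the same exact contour: E3 F3 Bb3 D4 C4 B3 D#4.

E3 F3 Bb3 D4 C4 B3 D#4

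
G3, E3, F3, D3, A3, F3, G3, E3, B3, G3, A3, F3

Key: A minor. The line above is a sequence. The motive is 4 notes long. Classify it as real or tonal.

tonal

Every note is diatonic to A minor.
Cell 1 has -3 semitones from note 1 to 2, but cell 2 has -4 — the interval quality changes while the contour stays the same, which is the hallmark of a tonal sequence.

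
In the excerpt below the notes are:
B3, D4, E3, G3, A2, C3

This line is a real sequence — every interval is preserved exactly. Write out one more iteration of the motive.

D2 F2

Unit = 2 notes; the statements start on B3, E3, A2, moving down a 5th each time.
Statement 4 starts on D2 and keeps the same exact contour: D2 F2.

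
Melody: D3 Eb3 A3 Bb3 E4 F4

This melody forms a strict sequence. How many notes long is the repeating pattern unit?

Try groups of 2 (3 cells in 6 notes):
D3 Eb3 | A3 Bb3 | E4 F4
Every group is a transposition up a 5th of the one before; no shorter unit works.

2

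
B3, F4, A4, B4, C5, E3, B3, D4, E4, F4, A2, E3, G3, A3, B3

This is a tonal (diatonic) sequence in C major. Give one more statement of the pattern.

D2 A2 C3 D3 E3

The 5-note cells begin on B3, E3, A2 — each down a 5th from the last.
So cell 4 is D2 A2 C3 D3 E3.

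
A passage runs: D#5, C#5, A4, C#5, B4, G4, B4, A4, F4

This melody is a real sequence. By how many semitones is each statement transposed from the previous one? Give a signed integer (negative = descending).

-2

Unit = 3 notes; the statements start on D#5, C#5, B4, moving down a 2nd each time.
D#5→C#5 is 73 − 75 = -2 semitones.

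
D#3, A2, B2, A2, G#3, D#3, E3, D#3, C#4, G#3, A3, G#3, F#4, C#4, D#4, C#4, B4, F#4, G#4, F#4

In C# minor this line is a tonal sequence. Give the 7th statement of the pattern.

Unit = 4 notes; the statements start on D#3, G#3, C#4, F#4, B4, moving up a 4th each time.
Extending up a 4th: E5 → A5.
Statement 7 starts on A5 and keeps the same diatonic contour: A5 E5 F#5 E5.

A5 E5 F#5 E5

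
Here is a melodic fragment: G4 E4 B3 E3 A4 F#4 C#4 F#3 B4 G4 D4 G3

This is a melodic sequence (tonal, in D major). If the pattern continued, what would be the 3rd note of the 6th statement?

The unit is 4 notes. Position-3 pitches of the 3 shown cells: B3, C#4, D4.
Each moves up a 2nd. Continuing: E4 → F#4 → G4.

G4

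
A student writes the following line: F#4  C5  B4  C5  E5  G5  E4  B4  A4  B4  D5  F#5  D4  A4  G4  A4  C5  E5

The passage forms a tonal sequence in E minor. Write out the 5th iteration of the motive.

B3 F#4 E4 F#4 A4 C5

With a 6-note motive the entries are F#4, E4, D4, each down a 2nd from the previous.
Continuing the starts: C4 → B3.
From B3 the diatonic shape gives B3 F#4 E4 F#4 A4 C5.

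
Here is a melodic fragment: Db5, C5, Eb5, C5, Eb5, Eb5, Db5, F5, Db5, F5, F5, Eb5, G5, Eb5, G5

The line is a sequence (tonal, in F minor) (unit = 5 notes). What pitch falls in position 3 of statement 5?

Bb5

The unit is 5 notes. Position-3 pitches of the 3 shown cells: Eb5, F5, G5.
Carrying that up a 2nd forward: Ab5 → Bb5.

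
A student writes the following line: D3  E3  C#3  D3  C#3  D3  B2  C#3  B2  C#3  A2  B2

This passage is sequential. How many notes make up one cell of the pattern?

4

Try groups of 4 (3 cells in 12 notes):
D3 E3 C#3 D3 | C#3 D3 B2 C#3 | B2 C#3 A2 B2
Each cell is the previous one down a 2nd — so the unit is 4 notes.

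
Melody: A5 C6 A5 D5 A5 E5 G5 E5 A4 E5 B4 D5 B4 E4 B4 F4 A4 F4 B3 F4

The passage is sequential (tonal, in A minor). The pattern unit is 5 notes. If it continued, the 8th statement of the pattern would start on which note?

A2

Taking 5-note groups, the heads are A5, E5, B4, F4: the pattern moves down a 4th.
Extending the heads down a 4th: C4 → G3 → D3 → A2.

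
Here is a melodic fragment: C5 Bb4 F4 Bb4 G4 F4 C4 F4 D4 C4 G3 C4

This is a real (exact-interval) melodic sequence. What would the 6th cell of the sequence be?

With a 4-note motive the entries are C5, G4, D4, each down a 4th from the previous.
Carrying on: A3 → E3 → B2.
Statement 6 starts on B2 and keeps the same exact contour: B2 A2 E2 A2.

B2 A2 E2 A2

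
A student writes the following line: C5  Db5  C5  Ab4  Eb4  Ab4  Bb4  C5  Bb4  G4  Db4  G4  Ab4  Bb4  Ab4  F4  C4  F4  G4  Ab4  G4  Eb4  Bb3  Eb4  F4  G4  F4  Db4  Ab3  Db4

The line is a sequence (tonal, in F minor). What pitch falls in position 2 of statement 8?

Db4

Grouping in 6s, the 2nd note of each cell is Db5, C5, Bb4, Ab4, G4.
Extending down a 2nd: F4 → Eb4 → Db4.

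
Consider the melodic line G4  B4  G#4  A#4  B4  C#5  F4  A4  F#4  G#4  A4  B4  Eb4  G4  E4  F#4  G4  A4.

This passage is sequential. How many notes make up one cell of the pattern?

6

There are 18 notes; a 6-note unit gives 3 cells:
G4 B4 G#4 A#4 B4 C#5 | F4 A4 F#4 G#4 A4 B4 | Eb4 G4 E4 F#4 G4 A4
Every group is a transposition down a 2nd of the one before; no shorter unit works.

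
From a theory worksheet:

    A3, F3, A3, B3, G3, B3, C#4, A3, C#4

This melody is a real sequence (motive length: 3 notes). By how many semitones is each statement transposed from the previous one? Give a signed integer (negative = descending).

2

The 3-note cells begin on A3, B3, C#4 — each up a 2nd from the last.
A3 to B3 spans +2 semitones.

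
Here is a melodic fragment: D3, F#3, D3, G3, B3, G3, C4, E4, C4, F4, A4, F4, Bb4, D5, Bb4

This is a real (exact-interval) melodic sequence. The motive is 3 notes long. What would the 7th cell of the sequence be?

Ab5 C6 Ab5

Unit = 3 notes; the statements start on D3, G3, C4, F4, Bb4, moving up a 4th each time.
Continuing the starts: Eb5 → Ab5.
Statement 7 starts on Ab5 and keeps the same exact contour: Ab5 C6 Ab5.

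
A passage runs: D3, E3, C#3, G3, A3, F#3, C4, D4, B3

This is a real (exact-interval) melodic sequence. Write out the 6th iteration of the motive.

Eb5 F5 D5

Taking 3-note groups, the heads are D3, G3, C4: the pattern moves up a 4th.
Extending up a 4th: F4 → Bb4 → Eb5.
Statement 6 starts on Eb5 and keeps the same exact contour: Eb5 F5 D5.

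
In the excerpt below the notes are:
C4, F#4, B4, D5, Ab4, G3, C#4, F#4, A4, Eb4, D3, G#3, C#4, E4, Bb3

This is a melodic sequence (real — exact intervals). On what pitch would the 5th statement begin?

Taking 5-note groups, the heads are C4, G3, D3: the pattern moves down a 4th.
Extending the heads down a 4th: A2 → E2.

E2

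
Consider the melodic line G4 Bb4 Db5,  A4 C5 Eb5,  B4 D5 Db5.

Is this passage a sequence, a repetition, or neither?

neither

Note 3 of cell 3 is Db5; if this were a sequence it would be F5. No unit length gives a consistent transposition pattern.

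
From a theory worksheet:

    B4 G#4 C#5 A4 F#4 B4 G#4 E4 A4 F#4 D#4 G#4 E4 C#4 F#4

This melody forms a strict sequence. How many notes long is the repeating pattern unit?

3

There are 15 notes; a 3-note unit gives 5 cells:
B4 G#4 C#5 | A4 F#4 B4 | G#4 E4 A4 | F#4 D#4 G#4 | E4 C#4 F#4
Each cell is the previous one down a 2nd — so the unit is 3 notes.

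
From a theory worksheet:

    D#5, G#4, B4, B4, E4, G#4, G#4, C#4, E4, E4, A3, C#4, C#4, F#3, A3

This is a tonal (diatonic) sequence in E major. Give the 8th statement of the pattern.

D#3 G#2 B2

The 3-note cells begin on D#5, B4, G#4, E4, C#4 — each down a 3rd from the last.
Continuing the starts: A3 → F#3 → D#3.
From D#3 the diatonic shape gives D#3 G#2 B2.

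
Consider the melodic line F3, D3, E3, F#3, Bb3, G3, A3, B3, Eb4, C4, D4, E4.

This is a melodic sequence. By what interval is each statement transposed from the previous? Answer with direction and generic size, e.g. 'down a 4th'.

With a 4-note motive the entries are F3, Bb3, Eb4, each up a 4th from the previous.
F3 to Bb3 is up a 4th.

up a 4th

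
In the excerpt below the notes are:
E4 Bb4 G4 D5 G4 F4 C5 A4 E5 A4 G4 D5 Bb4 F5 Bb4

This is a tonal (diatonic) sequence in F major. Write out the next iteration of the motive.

Unit = 5 notes; the statements start on E4, F4, G4, moving up a 2nd each time.
Statement 4 starts on A4 and keeps the same diatonic contour: A4 E5 C5 G5 C5.

A4 E5 C5 G5 C5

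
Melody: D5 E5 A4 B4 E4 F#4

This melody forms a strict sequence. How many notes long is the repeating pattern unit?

6 notes total. Splitting into 3 groups of 2:
D5 E5 | A4 B4 | E4 F#4
That's a consistent down a 4th shift per cell, and no other grouping gives one.

2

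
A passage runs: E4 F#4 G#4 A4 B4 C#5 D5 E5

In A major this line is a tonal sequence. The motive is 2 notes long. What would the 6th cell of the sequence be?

A5 B5

Taking 2-note groups, the heads are E4, G#4, B4, D5: the pattern moves up a 3rd.
Carrying on: F#5 → A5.
Statement 6 starts on A5 and keeps the same diatonic contour: A5 B5.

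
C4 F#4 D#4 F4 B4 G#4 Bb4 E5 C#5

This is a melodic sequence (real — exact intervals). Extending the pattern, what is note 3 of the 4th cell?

With 3-note cells, note 3 of each statement runs D#4, G#4, C#5.
Each moves up a 4th; the next is F#5.

F#5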